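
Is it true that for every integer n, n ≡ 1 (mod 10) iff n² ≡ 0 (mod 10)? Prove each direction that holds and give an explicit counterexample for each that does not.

Neither implication holds.

[⇒] This fails: take n = 1. Then 1 ≡ 1 (mod 10), but 1² = 1 ≡ 1 (mod 10), not 0.

[⇐] This fails: take n = 0. Then 0² = 0 ≡ 0 (mod 10), yet 0 ≡ 0 (mod 10), not 1.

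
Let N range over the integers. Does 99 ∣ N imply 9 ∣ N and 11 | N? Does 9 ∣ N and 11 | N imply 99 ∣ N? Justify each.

Converse. Suppose 9 ∣ N and 11 ∣ N. Any common multiple of 9 and 11 is a multiple of their lcm; here gcd(9, 11) = 1, so lcm(9, 11) = 9·11 = 99, so 99 ∣ N.

Forward direction. If 99 ∣ N, write N = 99q. Since 99 = 11·9, N = 9·(11q), so 9 ∣ N; and since 99 = 9·11, N = 11·(9q), so 11 ∣ N.

Both directions hold; the statement is true.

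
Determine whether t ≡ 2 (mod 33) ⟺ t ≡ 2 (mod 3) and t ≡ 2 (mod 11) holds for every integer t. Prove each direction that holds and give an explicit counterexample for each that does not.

Both implications hold.

Converse. If t ≡ 2 (mod 3) and t ≡ 2 (mod 11), then by the Chinese remainder theorem t ≡ 2 (mod 33). This is exactly t ≡ 2 (mod 33).

Forward direction. Suppose t ≡ 2 (mod 33); write t = 33j + 2. Since 3 ∣ 33, reducing mod 3 gives t ≡ 2 (mod 3); since 11 ∣ 33, reducing mod 11 gives t ≡ 2 (mod 11).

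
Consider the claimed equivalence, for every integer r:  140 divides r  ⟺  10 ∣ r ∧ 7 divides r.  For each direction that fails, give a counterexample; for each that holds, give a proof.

Forward direction. If 140 ∣ r, write r = 140q. Since 140 = 14·10, r = 10·(14q), so 10 ∣ r; and since 140 = 20·7, r = 7·(20q), so 7 ∣ r.

Converse. This fails: take r = 70. Both 10 ∣ 70 and 7 ∣ 70, yet 70 is not a multiple of 140 (since 70 = 0·140 + 70), so 140 ∤ 70.

The forward direction holds; the converse fails.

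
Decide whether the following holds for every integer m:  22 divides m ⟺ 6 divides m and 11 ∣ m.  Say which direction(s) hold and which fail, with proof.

Only the reverse direction holds.

(⟹) This fails: take m = 22. Certainly 22 ∣ 22, but 6 ∤ 22.

(⟸) Suppose 6 ∣ m and 11 ∣ m. Any common multiple of 6 and 11 is a multiple of their lcm; here gcd(6, 11) = 1, so lcm(6, 11) = 6·11 = 66, so 66 ∣ m. Since 22 ∣ 66, it follows that 22 ∣ m.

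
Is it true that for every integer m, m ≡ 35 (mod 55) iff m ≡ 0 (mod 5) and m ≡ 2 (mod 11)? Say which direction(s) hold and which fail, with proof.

[⇒] Suppose m ≡ 35 (mod 55); write m = 55j + 35. Since 5 ∣ 55, reducing mod 5 gives m ≡ 35 ≡ 0 (mod 5); since 11 ∣ 55, reducing mod 11 gives m ≡ 35 ≡ 2 (mod 11).

[⇐] Conversely, if m ≡ 0 (mod 5) and m ≡ 2 (mod 11), then by the Chinese remainder theorem m ≡ 35 (mod 55). This is exactly m ≡ 35 (mod 55).

Both implications hold.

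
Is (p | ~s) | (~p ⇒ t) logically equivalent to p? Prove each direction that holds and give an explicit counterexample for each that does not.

The forward direction fails; the converse holds.

[⇒] This fails. Under t = F, s = F, p = F, the left side is true but the right side is false.

[⇐] Assume the antecedent. If t is true, (p | ~s) | (~p ⇒ t) reduces to true regardless of the other variables. If t is false, the antecedent forces (t = F, s = F, p = T) or (t = F, s = T, p = T), and (p | ~s) | (~p ⇒ t) holds there. Either way (p | ~s) | (~p ⇒ t) holds.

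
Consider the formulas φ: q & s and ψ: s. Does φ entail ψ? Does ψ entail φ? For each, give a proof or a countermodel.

(⇒) Assume the antecedent. If s is true, s reduces to true regardless of the other variables. If s is false, the antecedent cannot hold. Either way s holds.

(⇐) This fails. Under s = T, q = F, the left side is false but the right side is true.

The forward direction holds; the converse fails.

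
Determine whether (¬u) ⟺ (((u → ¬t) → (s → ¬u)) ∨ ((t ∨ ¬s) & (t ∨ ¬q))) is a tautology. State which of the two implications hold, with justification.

[⇒] Assume the antecedent. If u is true, the antecedent cannot hold. If u is false, the consequent reduces to true regardless of the other variables. Either way the consequent holds.

[⇐] This fails. Under q = F, u = T, t = F, s = F, the left side is false but the right side is true.

Not equivalent: only (⇒) holds.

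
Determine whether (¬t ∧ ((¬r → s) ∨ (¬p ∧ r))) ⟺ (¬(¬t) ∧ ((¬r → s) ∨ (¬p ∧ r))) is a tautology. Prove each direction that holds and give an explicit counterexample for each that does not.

(→) This fails. Under s = T, t = F, r = F, p = F, the left side is true but the right side is false.

(←) This fails. Under s = T, t = T, r = F, p = F, the left side is false but the right side is true.

(⇒) fails and (⇐) fails.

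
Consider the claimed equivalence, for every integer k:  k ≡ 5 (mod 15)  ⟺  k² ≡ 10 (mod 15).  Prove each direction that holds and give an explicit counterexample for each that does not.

Not equivalent: only (⇒) holds.

Forward direction. Suppose k ≡ 5 (mod 15). Write k = 15j + 5. Then (15j + 5)² = 225j² + 150j + 25 = 15(15j² + 10j + 1) + 10, so k² ≡ 10 (mod 15).

Converse. This fails: take k = 10. Then 10² = 100 ≡ 10 (mod 15), yet 10 ≡ 10 (mod 15), not 5.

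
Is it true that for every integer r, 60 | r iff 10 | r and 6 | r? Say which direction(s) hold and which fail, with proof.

(→) If 60 ∣ r, write r = 60q. Since 60 = 6·10, r = 10·(6q), so 10 ∣ r; and since 60 = 10·6, r = 6·(10q), so 6 ∣ r.

(←) This fails: take r = 30. Both 10 ∣ 30 and 6 ∣ 30, yet 30 is not a multiple of 60 (since 30 = 0·60 + 30), so 60 ∤ 30.

Only the forward direction holds.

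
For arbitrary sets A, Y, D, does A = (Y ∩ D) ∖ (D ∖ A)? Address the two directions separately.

Only the reverse inclusion holds.

(⊆) This inclusion fails. Take A = {1}, Y = ∅, D = ∅; then 1 ∈ A but 1 ∉ (Y ∩ D) ∖ (D ∖ A).

(⊇) Let x ∈ (Y ∩ D) ∖ (D ∖ A). Then x ∈ A ∩ Y ∩ D, from which x ∈ A.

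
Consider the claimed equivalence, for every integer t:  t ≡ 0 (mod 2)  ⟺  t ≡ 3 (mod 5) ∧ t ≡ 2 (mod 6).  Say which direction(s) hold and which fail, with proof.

(⇐) If t ≡ 3 (mod 5) and t ≡ 2 (mod 6), then by the Chinese remainder theorem t ≡ 8 (mod 30). Since 8 ≡ 0 (mod 2) and 2 ∣ 30, we get t ≡ 0 (mod 2).

(⇒) This fails: t = 0 gives 0 ≡ 0 (mod 2) but 0 ≡ 0 (mod 5), so the conjunction on the right does not hold.

The forward direction fails; the converse holds.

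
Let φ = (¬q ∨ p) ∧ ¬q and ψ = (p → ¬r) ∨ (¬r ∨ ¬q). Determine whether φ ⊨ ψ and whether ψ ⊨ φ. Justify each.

(⟹) Assume the antecedent. If r is true, the antecedent forces (r = T, p = F, q = F) or (r = T, p = T, q = F), and (p → ¬r) ∨ (¬r ∨ ¬q) holds there. If r is false, (p → ¬r) ∨ (¬r ∨ ¬q) reduces to true regardless of the other variables. Either way (p → ¬r) ∨ (¬r ∨ ¬q) holds.

(⟸) This fails. Under r = F, p = F, q = T, the left side is false but the right side is true.

The forward direction holds; the converse fails.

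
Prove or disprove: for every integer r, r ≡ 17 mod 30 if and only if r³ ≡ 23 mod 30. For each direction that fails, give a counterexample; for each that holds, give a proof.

Both implications hold.

(⟹) Suppose r ≡ 17 mod 30. Write r = 30j + 17. Then (30j + 17)³ = 27000j³ + 45900j² + 26010j + 4913 = 30(900j³ + 1530j² + 867j + 163) + 23, so r³ ≡ 23 (mod 30).

(⟸) Conversely, suppose r³ ≡ 23 (mod 30). The only residue r in {0, …, 29} with r³ ≡ 23 (mod 30) is r = 17, so r ≡ 17 (mod 30).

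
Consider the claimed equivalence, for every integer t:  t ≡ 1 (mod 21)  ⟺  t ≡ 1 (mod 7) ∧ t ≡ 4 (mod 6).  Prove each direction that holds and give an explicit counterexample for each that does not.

Only the converse holds.

(→) This fails: t = 1 gives 1 ≡ 1 (mod 21) but 1 ≡ 1 (mod 6), so the conjunction on the right does not hold.

(←) Conversely, if t ≡ 1 (mod 7) and t ≡ 4 (mod 6), then by the Chinese remainder theorem t ≡ 22 (mod 42). Since 22 ≡ 1 (mod 21) and 21 ∣ 42, we get t ≡ 1 (mod 21).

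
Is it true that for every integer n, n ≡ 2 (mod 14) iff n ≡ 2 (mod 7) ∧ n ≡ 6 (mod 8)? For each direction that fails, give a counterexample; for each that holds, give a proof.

(←) If n ≡ 2 (mod 7) and n ≡ 6 (mod 8), then by the Chinese remainder theorem n ≡ 30 (mod 56). Since 30 ≡ 2 (mod 14) and 14 ∣ 56, we get n ≡ 2 (mod 14).

(→) This fails: n = 16 gives 16 ≡ 2 (mod 14) but 16 ≡ 0 (mod 8), so the conjunction on the right does not hold.

Only the reverse direction holds.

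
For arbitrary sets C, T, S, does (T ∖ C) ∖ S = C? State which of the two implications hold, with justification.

Forward inclusion. This inclusion fails. Take C = ∅, T = {1}, S = ∅; then 1 ∈ (T ∖ C) ∖ S but 1 ∉ C.

Reverse inclusion. This inclusion fails. Take C = {1}, T = ∅, S = ∅; then 1 ∈ C but 1 ∉ (T ∖ C) ∖ S.

(⊆) fails and (⊇) fails.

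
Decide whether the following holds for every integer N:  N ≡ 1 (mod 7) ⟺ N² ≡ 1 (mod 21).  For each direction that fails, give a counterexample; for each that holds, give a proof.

Neither implication holds.

(⇒) This fails: take N = 15. Then 15 ≡ 1 (mod 7), but 15² = 225 ≡ 15 (mod 21), not 1.

(⇐) This fails: take N = 13. Then 13² = 169 ≡ 1 (mod 21), yet 13 ≡ 6 (mod 7), not 1.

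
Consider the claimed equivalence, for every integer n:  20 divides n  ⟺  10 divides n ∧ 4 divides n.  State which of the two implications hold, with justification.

Both directions hold; the statement is true.

(←) Suppose 10 ∣ n and 4 ∣ n. Any common multiple of 10 and 4 is a multiple of their lcm; here lcm(10, 4) = 10·4/gcd(10, 4) = 40/2 = 20, so 20 ∣ n.

(→) If 20 ∣ n, write n = 20q. Since 20 = 2·10, n = 10·(2q), so 10 ∣ n; and since 20 = 5·4, n = 4·(5q), so 4 ∣ n.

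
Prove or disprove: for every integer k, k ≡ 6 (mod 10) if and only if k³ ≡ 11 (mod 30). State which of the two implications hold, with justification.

Neither implication holds.

Forward direction. This fails: take k = 6. Then 6 ≡ 6 (mod 10), but 6³ = 216 ≡ 6 (mod 30), not 11.

Converse. This fails: take k = 11. Then 11³ = 1331 ≡ 11 (mod 30), yet 11 ≡ 1 (mod 10), not 6.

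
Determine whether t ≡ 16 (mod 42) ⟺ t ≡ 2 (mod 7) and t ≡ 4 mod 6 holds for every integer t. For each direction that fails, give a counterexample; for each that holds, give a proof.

Equivalent; both directions hold.

(⇒) Suppose t ≡ 16 (mod 42); write t = 42j + 16. Since 7 ∣ 42, reducing mod 7 gives t ≡ 16 ≡ 2 (mod 7); since 6 ∣ 42, reducing mod 6 gives t ≡ 16 ≡ 4 (mod 6).

(⇐) Conversely, if t ≡ 2 (mod 7) and t ≡ 4 (mod 6), then by the Chinese remainder theorem t ≡ 16 (mod 42). This is exactly t ≡ 16 (mod 42).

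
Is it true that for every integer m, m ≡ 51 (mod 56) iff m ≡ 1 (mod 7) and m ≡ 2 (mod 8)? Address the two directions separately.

(⇒) This fails: m = 51 gives 51 ≡ 51 (mod 56) but 51 ≡ 2 (mod 7), so the conjunction on the right does not hold.

(⇐) This fails: m = 50 satisfies both congruences on the right (50 ≡ 1 mod 7 and 50 ≡ 2 mod 8) yet 50 ≡ 50 (mod 56), not 51.

Both directions fail.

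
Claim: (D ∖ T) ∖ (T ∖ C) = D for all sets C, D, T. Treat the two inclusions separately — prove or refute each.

(⊆) Let x ∈ (D ∖ T) ∖ (T ∖ C). Then either x ∈ D and x ∉ C, T; or x ∈ C ∩ D and x ∉ T. In each case x ∈ D, so (D ∖ T) ∖ (T ∖ C) ⊆ D.

(⊇) This inclusion fails. Take C = ∅, D = {1}, T = {1}; then 1 ∈ D but 1 ∉ (D ∖ T) ∖ (T ∖ C).

Only the forward inclusion holds.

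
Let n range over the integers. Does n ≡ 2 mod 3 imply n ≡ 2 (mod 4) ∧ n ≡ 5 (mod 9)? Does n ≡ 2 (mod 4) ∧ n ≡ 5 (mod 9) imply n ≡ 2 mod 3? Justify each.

(⟹) This fails: n = 32 gives 32 ≡ 2 (mod 3) but 32 ≡ 0 (mod 4), so the conjunction on the right does not hold.

(⟸) Conversely, if n ≡ 2 (mod 4) and n ≡ 5 (mod 9), then by the Chinese remainder theorem n ≡ 14 (mod 36). Since 14 ≡ 2 (mod 3) and 3 ∣ 36, we get n ≡ 2 (mod 3).

Only the reverse direction holds.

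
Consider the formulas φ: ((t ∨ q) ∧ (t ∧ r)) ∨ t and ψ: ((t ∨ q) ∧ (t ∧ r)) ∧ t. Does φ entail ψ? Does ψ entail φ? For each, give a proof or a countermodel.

(⟹) This fails. Under r = F, q = F, t = T, the left side is true but the right side is false.

(⟸) Assume the antecedent. If r is true, the antecedent forces (r = T, q = F, t = T) or (r = T, q = T, t = T), and ((t ∨ q) ∧ (t ∧ r)) ∨ t holds there. If r is false, the antecedent cannot hold. Either way ((t ∨ q) ∧ (t ∧ r)) ∨ t holds.

Not equivalent: only (⇐) holds.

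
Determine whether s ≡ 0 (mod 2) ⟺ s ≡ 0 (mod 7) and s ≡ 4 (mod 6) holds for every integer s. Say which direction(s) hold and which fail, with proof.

The forward direction fails; the converse holds.

Forward direction. This fails: s = 0 gives 0 ≡ 0 (mod 2) but 0 ≡ 0 (mod 6), so the conjunction on the right does not hold.

Converse. If s ≡ 0 (mod 7) and s ≡ 4 (mod 6), then by the Chinese remainder theorem s ≡ 28 (mod 42). Since 28 ≡ 0 (mod 2) and 2 ∣ 42, we get s ≡ 0 (mod 2).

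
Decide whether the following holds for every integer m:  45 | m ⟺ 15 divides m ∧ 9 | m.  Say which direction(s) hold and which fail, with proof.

(⇒) If 45 ∣ m, write m = 45q. Since 45 = 3·15, m = 15·(3q), so 15 ∣ m; and since 45 = 5·9, m = 9·(5q), so 9 ∣ m.

(⇐) Suppose 15 ∣ m and 9 ∣ m. Any common multiple of 15 and 9 is a multiple of their lcm; here lcm(15, 9) = 15·9/gcd(15, 9) = 135/3 = 45, so 45 ∣ m.

Equivalent; both directions hold.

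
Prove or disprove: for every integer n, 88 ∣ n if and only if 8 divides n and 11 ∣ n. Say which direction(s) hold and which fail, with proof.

The biconditional holds.

Converse. Suppose 8 ∣ n and 11 ∣ n. Any common multiple of 8 and 11 is a multiple of their lcm; here gcd(8, 11) = 1, so lcm(8, 11) = 8·11 = 88, so 88 ∣ n.

Forward direction. If 88 ∣ n, write n = 88q. Since 88 = 11·8, n = 8·(11q), so 8 ∣ n; and since 88 = 8·11, n = 11·(8q), so 11 ∣ n.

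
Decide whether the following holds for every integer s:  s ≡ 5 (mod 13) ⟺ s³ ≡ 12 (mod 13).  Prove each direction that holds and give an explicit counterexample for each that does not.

(→) This fails: take s = 5. Then 5 ≡ 5 (mod 13), but 5³ = 125 ≡ 8 (mod 13), not 12.

(←) This fails: take s = 4. Then 4³ = 64 ≡ 12 (mod 13), yet 4 ≡ 4 (mod 13), not 5.

Neither implication holds.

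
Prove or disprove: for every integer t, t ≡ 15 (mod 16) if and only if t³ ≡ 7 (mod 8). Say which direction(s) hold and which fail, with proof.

The forward direction holds; the converse fails.

[⇒] Suppose t ≡ 15 (mod 16). Then t³ ≡ 15³ = 3375 (mod 16), and since 8 ∣ 16, also t³ ≡ 7 (mod 8).

[⇐] This fails: take t = 7. Then 7³ = 343 ≡ 7 (mod 8), yet 7 ≡ 7 (mod 16), not 15.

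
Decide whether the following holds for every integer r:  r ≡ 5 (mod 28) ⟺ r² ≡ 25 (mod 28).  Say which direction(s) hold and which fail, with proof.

Only the forward direction holds.

(←) This fails: take r = 9. Then 9² = 81 ≡ 25 (mod 28), yet 9 ≡ 9 (mod 28), not 5.

(→) Suppose r ≡ 5 (mod 28). Write r = 28j + 5. Then (28j + 5)² = 784j² + 280j + 25 = 28(28j² + 10j) + 25, so r² ≡ 25 (mod 28).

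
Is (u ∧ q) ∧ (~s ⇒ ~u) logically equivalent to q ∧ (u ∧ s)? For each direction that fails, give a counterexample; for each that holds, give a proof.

The biconditional holds.

Converse. Assume the antecedent. If u is true, the antecedent forces (u = T, s = T, q = T), and (u ∧ q) ∧ (~s ⇒ ~u) holds there. If u is false, the antecedent cannot hold. Either way (u ∧ q) ∧ (~s ⇒ ~u) holds.

Forward direction. Assume the antecedent. If u is true, the antecedent forces (u = T, s = T, q = T), and q ∧ (u ∧ s) holds there. If u is false, the antecedent cannot hold. Either way q ∧ (u ∧ s) holds.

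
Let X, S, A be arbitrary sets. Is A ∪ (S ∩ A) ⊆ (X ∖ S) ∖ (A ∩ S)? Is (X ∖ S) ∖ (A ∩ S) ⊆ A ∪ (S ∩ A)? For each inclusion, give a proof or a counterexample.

Both inclusions fail.

(⊆) This inclusion fails. Take X = ∅, S = ∅, A = {1}; then 1 ∈ A ∪ (S ∩ A) but 1 ∉ (X ∖ S) ∖ (A ∩ S).

(⊇) This inclusion fails. Take X = {1}, S = ∅, A = ∅; then 1 ∈ (X ∖ S) ∖ (A ∩ S) but 1 ∉ A ∪ (S ∩ A).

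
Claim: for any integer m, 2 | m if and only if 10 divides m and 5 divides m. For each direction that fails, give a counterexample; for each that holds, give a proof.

The forward direction fails; the converse holds.

(→) This fails: take m = 2. Certainly 2 ∣ 2, but 10 ∤ 2.

(←) Suppose 10 ∣ m and 5 ∣ m. Any common multiple of 10 and 5 is a multiple of their lcm; here lcm(10, 5) = 10·5/gcd(10, 5) = 50/5 = 10, so 10 ∣ m. Since 2 ∣ 10, it follows that 2 ∣ m.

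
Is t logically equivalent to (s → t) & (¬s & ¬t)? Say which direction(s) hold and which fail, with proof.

Neither implication holds.

(→) This fails. Under s = F, t = T, the left side is true but the right side is false.

(←) This fails. Under s = F, t = F, the left side is false but the right side is true.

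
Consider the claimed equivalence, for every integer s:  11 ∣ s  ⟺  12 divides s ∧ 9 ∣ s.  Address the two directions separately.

(⇒) fails and (⇐) fails.

(⇒) This fails: take s = 11. Certainly 11 ∣ 11, but 12 ∤ 11.

(⇐) This fails: take s = 36. Both 12 ∣ 36 and 9 ∣ 36, yet 36 is not a multiple of 11 (since 36 = 3·11 + 3), so 11 ∤ 36.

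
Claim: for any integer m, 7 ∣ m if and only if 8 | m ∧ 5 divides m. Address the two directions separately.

Neither implication holds.

(→) This fails: take m = 7. Certainly 7 ∣ 7, but 8 ∤ 7.

(←) This fails: take m = 40. Both 8 ∣ 40 and 5 ∣ 40, yet 40 is not a multiple of 7 (since 40 = 5·7 + 5), so 7 ∤ 40.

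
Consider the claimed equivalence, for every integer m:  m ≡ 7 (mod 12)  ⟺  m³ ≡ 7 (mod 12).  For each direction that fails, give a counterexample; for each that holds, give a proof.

Both directions hold.

(→) Suppose m ≡ 7 (mod 12). Write m = 12j + 7. Then (12j + 7)³ = 1728j³ + 3024j² + 1764j + 343 = 12(144j³ + 252j² + 147j + 28) + 7, so m³ ≡ 7 (mod 12).

(←) For the converse, argue contrapositively. If m ≢ 7 (mod 12), then m is congruent to one of 0, 1, 2, 3, 4, 5, 6, 8, 9, 10, 11 modulo 12, and these give m³ ≡ 0, 1, 8, 3, 4, 5, 0, 8, 9, 4, 11 respectively — never 7.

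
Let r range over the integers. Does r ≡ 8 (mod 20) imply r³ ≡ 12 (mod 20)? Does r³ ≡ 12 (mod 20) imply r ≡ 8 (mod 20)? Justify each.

(→) Suppose r ≡ 8 (mod 20). Write r = 20j + 8. Then (20j + 8)³ = 8000j³ + 9600j² + 3840j + 512 = 20(400j³ + 480j² + 192j + 25) + 12, so r³ ≡ 12 (mod 20).

(←) This fails: take r = 18. Then 18³ = 5832 ≡ 12 (mod 20), yet 18 ≡ 18 (mod 20), not 8.

(⇒) holds; (⇐) fails.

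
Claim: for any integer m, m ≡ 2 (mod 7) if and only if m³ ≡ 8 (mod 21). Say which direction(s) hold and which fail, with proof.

[⇒] This fails: take m = 9. Then 9 ≡ 2 (mod 7), but 9³ = 729 ≡ 15 (mod 21), not 8.

[⇐] This fails: take m = 8. Then 8³ = 512 ≡ 8 (mod 21), yet 8 ≡ 1 (mod 7), not 2.

Neither implication holds.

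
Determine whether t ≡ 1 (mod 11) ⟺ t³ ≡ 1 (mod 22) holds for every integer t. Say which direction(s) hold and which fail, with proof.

Not equivalent: only (⇐) holds.

(⟹) This fails: take t = 12. Then 12 ≡ 1 (mod 11), but 12³ = 1728 ≡ 12 (mod 22), not 1.

(⟸) Conversely, the residues r modulo 22 with r³ ≡ 1 (mod 22) are exactly {1}, and each is ≡ 1 (mod 11).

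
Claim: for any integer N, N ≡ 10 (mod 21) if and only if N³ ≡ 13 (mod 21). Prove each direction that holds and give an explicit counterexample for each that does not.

Forward direction. Suppose N ≡ 10 (mod 21). Write N = 21j + 10. Then (21j + 10)³ = 9261j³ + 13230j² + 6300j + 1000 = 21(441j³ + 630j² + 300j + 47) + 13, so N³ ≡ 13 (mod 21).

Converse. This fails: take N = 13. Then 13³ = 2197 ≡ 13 (mod 21), yet 13 ≡ 13 (mod 21), not 10.

Only the forward direction holds.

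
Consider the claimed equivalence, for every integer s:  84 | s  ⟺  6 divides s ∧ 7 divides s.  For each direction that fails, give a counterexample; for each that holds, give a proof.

(→) If 84 ∣ s, write s = 84q. Since 84 = 14·6, s = 6·(14q), so 6 ∣ s; and since 84 = 12·7, s = 7·(12q), so 7 ∣ s.

(←) This fails: take s = 42. Both 6 ∣ 42 and 7 ∣ 42, yet 42 is not a multiple of 84 (since 42 = 0·84 + 42), so 84 ∤ 42.

(⇒) holds; (⇐) fails.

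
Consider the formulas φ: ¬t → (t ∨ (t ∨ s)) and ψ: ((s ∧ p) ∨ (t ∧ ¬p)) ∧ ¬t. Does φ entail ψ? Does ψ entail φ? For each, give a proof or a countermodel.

The forward direction fails; the converse holds.

(⇒) This fails. Under p = F, s = T, t = F, the left side is true but the right side is false.

(⇐) Assume the antecedent. If p is true, the antecedent forces (p = T, s = T, t = F), and ¬t → (t ∨ (t ∨ s)) holds there. If p is false, the antecedent cannot hold. Either way ¬t → (t ∨ (t ∨ s)) holds.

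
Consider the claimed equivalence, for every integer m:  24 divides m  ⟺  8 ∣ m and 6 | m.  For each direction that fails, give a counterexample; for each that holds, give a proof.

Equivalent; both directions hold.

Forward direction. If 24 ∣ m, write m = 24q. Since 24 = 3·8, m = 8·(3q), so 8 ∣ m; and since 24 = 4·6, m = 6·(4q), so 6 ∣ m.

Converse. Suppose 8 ∣ m and 6 ∣ m. Any common multiple of 8 and 6 is a multiple of their lcm; here lcm(8, 6) = 8·6/gcd(8, 6) = 48/2 = 24, so 24 ∣ m.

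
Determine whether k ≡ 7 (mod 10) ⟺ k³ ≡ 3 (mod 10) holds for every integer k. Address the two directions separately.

Both implications hold.

(→) Suppose k ≡ 7 (mod 10). Write k = 10j + 7. Then (10j + 7)³ = 1000j³ + 2100j² + 1470j + 343 = 10(100j³ + 210j² + 147j + 34) + 3, so k³ ≡ 3 (mod 10).

(←) Conversely, suppose k³ ≡ 3 (mod 10). The only residue r in {0, …, 9} with r³ ≡ 3 (mod 10) is r = 7, so k ≡ 7 (mod 10).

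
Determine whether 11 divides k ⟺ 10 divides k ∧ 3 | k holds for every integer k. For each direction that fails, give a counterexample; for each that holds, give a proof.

(⇒) fails and (⇐) fails.

(⟹) This fails: take k = 11. Certainly 11 ∣ 11, but 10 ∤ 11.

(⟸) This fails: take k = 30. Both 10 ∣ 30 and 3 ∣ 30, yet 30 is not a multiple of 11 (since 30 = 2·11 + 8), so 11 ∤ 30.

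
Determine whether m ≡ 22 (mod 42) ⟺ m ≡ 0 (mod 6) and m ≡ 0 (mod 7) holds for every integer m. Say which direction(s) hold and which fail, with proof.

(⇒) This fails: m = 22 gives 22 ≡ 22 (mod 42) but 22 ≡ 4 (mod 6), so the conjunction on the right does not hold.

(⇐) This fails: m = 0 satisfies both congruences on the right (0 ≡ 0 mod 6 and 0 ≡ 0 mod 7) yet 0 ≡ 0 (mod 42), not 22.

Neither implication holds.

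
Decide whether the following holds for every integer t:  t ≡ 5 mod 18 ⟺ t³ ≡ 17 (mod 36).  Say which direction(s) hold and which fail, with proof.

(⟹) This fails: take t = 23. Then 23 ≡ 5 (mod 18), but 23³ = 12167 ≡ 35 (mod 36), not 17.

(⟸) This fails: take t = 17. Then 17³ = 4913 ≡ 17 (mod 36), yet 17 ≡ 17 (mod 18), not 5.

Both directions fail.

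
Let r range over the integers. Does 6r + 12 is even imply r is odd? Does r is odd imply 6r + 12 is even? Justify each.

Forward direction. This fails: take r = 4. Then 6r + 12 = 36, which is even, yet r = 4 is even, not odd.

Converse. Suppose r is odd. Since 6 is even, 6r is even for every r, so 6r + 12 has the same parity as 12, which is even. Hence 6r + 12 is even.

Only the reverse direction holds.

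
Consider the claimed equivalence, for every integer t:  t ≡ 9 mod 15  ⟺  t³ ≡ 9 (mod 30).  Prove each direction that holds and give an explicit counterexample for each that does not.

Not equivalent: only (⇐) holds.

[⇒] This fails: take t = 24. Then 24 ≡ 9 (mod 15), but 24³ = 13824 ≡ 24 (mod 30), not 9.

[⇐] Conversely, the residues r modulo 30 with r³ ≡ 9 (mod 30) are exactly {9}, and each is ≡ 9 (mod 15).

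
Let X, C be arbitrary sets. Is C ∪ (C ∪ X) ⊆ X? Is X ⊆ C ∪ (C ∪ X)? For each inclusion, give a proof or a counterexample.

Only the reverse inclusion holds.

(⟸) Let x ∈ X. Then either x ∈ X and x ∉ C; or x ∈ X ∩ C. In each case x ∈ C ∪ (C ∪ X), so X ⊆ C ∪ (C ∪ X).

(⟹) This inclusion fails. Take X = ∅, C = {1}; then 1 ∈ C ∪ (C ∪ X) but 1 ∉ X.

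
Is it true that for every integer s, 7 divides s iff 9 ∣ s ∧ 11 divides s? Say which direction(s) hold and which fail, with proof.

Both directions fail.

Forward direction. This fails: take s = 7. Certainly 7 ∣ 7, but 9 ∤ 7.

Converse. This fails: take s = 99. Both 9 ∣ 99 and 11 ∣ 99, yet 99 is not a multiple of 7 (since 99 = 14·7 + 1), so 7 ∤ 99.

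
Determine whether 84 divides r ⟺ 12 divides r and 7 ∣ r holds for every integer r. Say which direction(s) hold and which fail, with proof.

Both directions hold; the statement is true.

[⇒] If 84 ∣ r, write r = 84q. Since 84 = 7·12, r = 12·(7q), so 12 ∣ r; and since 84 = 12·7, r = 7·(12q), so 7 ∣ r.

[⇐] Suppose 12 ∣ r and 7 ∣ r. Any common multiple of 12 and 7 is a multiple of their lcm; here gcd(12, 7) = 1, so lcm(12, 7) = 12·7 = 84, so 84 ∣ r.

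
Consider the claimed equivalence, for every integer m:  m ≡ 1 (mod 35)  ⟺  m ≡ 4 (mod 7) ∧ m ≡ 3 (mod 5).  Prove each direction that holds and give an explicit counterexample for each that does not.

Neither implication holds.

(⟹) This fails: m = 1 gives 1 ≡ 1 (mod 35) but 1 ≡ 1 (mod 7), so the conjunction on the right does not hold.

(⟸) This fails: m = 18 satisfies both congruences on the right (18 ≡ 4 mod 7 and 18 ≡ 3 mod 5) yet 18 ≡ 18 (mod 35), not 1.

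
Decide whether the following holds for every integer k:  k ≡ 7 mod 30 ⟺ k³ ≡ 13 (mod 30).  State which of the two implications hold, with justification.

(→) Suppose k ≡ 7 mod 30. Write k = 30j + 7. Then (30j + 7)³ = 27000j³ + 18900j² + 4410j + 343 = 30(900j³ + 630j² + 147j + 11) + 13, so k³ ≡ 13 (mod 30).

(←) Conversely, suppose k³ ≡ 13 (mod 30). The only residue r in {0, …, 29} with r³ ≡ 13 (mod 30) is r = 7, so k ≡ 7 (mod 30).

Both directions hold; the statement is true.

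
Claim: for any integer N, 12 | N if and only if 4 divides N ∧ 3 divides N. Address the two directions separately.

(←) Suppose 4 ∣ N and 3 ∣ N. Any common multiple of 4 and 3 is a multiple of their lcm; here gcd(4, 3) = 1, so lcm(4, 3) = 4·3 = 12, so 12 ∣ N.

(→) If 12 ∣ N, write N = 12q. Since 12 = 3·4, N = 4·(3q), so 4 ∣ N; and since 12 = 4·3, N = 3·(4q), so 3 ∣ N.

Both directions hold.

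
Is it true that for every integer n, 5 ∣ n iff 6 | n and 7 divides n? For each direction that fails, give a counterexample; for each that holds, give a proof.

Forward direction. This fails: take n = 5. Certainly 5 ∣ 5, but 6 ∤ 5.

Converse. This fails: take n = 42. Both 6 ∣ 42 and 7 ∣ 42, yet 42 is not a multiple of 5 (since 42 = 8·5 + 2), so 5 ∤ 42.

Both directions fail.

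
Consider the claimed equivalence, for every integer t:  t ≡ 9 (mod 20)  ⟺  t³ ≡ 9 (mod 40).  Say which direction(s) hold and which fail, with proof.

The forward direction fails; the converse holds.

[⇒] This fails: take t = 29. Then 29 ≡ 9 (mod 20), but 29³ = 24389 ≡ 29 (mod 40), not 9.

[⇐] Conversely, the residues r modulo 40 with r³ ≡ 9 (mod 40) are exactly {9}, and each is ≡ 9 (mod 20).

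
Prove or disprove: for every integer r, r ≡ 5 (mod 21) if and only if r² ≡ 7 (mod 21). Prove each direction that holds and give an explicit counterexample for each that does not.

[⇒] This fails: take r = 5. Then 5 ≡ 5 (mod 21), but 5² = 25 ≡ 4 (mod 21), not 7.

[⇐] This fails: take r = 7. Then 7² = 49 ≡ 7 (mod 21), yet 7 ≡ 7 (mod 21), not 5.

Neither implication holds.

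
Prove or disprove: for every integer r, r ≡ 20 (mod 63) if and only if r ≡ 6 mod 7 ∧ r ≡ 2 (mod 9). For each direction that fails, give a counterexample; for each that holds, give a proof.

Both directions hold.

[⇒] Suppose r ≡ 20 (mod 63); write r = 63j + 20. Since 7 ∣ 63, reducing mod 7 gives r ≡ 20 ≡ 6 (mod 7); since 9 ∣ 63, reducing mod 9 gives r ≡ 20 ≡ 2 (mod 9).

[⇐] Conversely, if r ≡ 6 (mod 7) and r ≡ 2 (mod 9), then by the Chinese remainder theorem r ≡ 20 (mod 63). This is exactly r ≡ 20 (mod 63).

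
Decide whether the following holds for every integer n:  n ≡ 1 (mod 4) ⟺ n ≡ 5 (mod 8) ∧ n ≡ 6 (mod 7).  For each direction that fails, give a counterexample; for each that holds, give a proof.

[⇒] This fails: n = 1 gives 1 ≡ 1 (mod 4) but 1 ≡ 1 (mod 8), so the conjunction on the right does not hold.

[⇐] Conversely, if n ≡ 5 (mod 8) and n ≡ 6 (mod 7), then by the Chinese remainder theorem n ≡ 13 (mod 56). Since 13 ≡ 1 (mod 4) and 4 ∣ 56, we get n ≡ 1 (mod 4).

Not equivalent: only (⇐) holds.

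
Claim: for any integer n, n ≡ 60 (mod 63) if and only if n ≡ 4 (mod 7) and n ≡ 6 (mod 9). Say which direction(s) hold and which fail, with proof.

The biconditional holds.

(→) Suppose n ≡ 60 (mod 63); write n = 63j + 60. Since 7 ∣ 63, reducing mod 7 gives n ≡ 60 ≡ 4 (mod 7); since 9 ∣ 63, reducing mod 9 gives n ≡ 60 ≡ 6 (mod 9).

(←) Conversely, if n ≡ 4 (mod 7) and n ≡ 6 (mod 9), then by the Chinese remainder theorem n ≡ 60 (mod 63). This is exactly n ≡ 60 (mod 63).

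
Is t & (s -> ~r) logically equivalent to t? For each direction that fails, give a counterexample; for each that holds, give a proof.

(⇒) Assume the antecedent. If r is true, the antecedent forces (r = T, t = T, s = F), and t holds there. If r is false, the antecedent forces (r = F, t = T, s = F) or (r = F, t = T, s = T), and t holds there. Either way t holds.

(⇐) This fails. Under r = T, t = T, s = T, the left side is false but the right side is true.

Only the forward implication holds.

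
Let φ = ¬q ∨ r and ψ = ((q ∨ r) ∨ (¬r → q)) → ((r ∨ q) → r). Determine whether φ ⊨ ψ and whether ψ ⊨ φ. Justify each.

The biconditional holds.

(⟸) Assume the antecedent. If q is true, the antecedent forces (q = T, r = T), and ¬q ∨ r holds there. If q is false, ¬q ∨ r reduces to true regardless of the other variables. Either way ¬q ∨ r holds.

(⟹) Assume the antecedent. If q is true, the antecedent forces (q = T, r = T), and the consequent holds there. If q is false, the consequent reduces to true regardless of the other variables. Either way the consequent holds.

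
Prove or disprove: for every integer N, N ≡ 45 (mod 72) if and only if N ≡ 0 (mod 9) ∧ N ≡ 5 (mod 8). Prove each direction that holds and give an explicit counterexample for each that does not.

(→) Suppose N ≡ 45 (mod 72); write N = 72j + 45. Since 9 ∣ 72, reducing mod 9 gives N ≡ 45 ≡ 0 (mod 9); since 8 ∣ 72, reducing mod 8 gives N ≡ 45 ≡ 5 (mod 8).

(←) Conversely, if N ≡ 0 (mod 9) and N ≡ 5 (mod 8), then by the Chinese remainder theorem N ≡ 45 (mod 72). This is exactly N ≡ 45 (mod 72).

Both directions hold; the statement is true.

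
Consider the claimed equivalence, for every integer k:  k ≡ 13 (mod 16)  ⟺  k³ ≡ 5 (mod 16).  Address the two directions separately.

Both implications hold.

(⇒) Suppose k ≡ 13 (mod 16). Write k = 16j + 13. Then (16j + 13)³ = 4096j³ + 9984j² + 8112j + 2197 = 16(256j³ + 624j² + 507j + 137) + 5, so k³ ≡ 5 (mod 16).

(⇐) Conversely, suppose k³ ≡ 5 (mod 16). The only residue r in {0, …, 15} with r³ ≡ 5 (mod 16) is r = 13, so k ≡ 13 (mod 16).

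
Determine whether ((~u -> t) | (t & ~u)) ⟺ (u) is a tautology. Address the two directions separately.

Not equivalent: only (⇐) holds.

(→) This fails. Under t = T, u = F, the left side is true but the right side is false.

(←) Assume the antecedent. If t is true, (~u -> t) | (t & ~u) reduces to true regardless of the other variables. If t is false, the antecedent forces (t = F, u = T), and (~u -> t) | (t & ~u) holds there. Either way (~u -> t) | (t & ~u) holds.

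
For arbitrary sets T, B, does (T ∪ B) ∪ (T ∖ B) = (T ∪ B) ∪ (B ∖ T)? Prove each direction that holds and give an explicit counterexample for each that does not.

Both inclusions hold; the sets are equal.

(⊇) Let x ∈ (T ∪ B) ∪ (B ∖ T). Then either x ∈ T and x ∉ B; or x ∈ B and x ∉ T; or x ∈ T ∩ B. In each case x ∈ (T ∪ B) ∪ (T ∖ B), so (T ∪ B) ∪ (B ∖ T) ⊆ (T ∪ B) ∪ (T ∖ B).

(⊆) Let x ∈ (T ∪ B) ∪ (T ∖ B). Then either x ∈ T and x ∉ B; or x ∈ B and x ∉ T; or x ∈ T ∩ B. In each case x ∈ (T ∪ B) ∪ (B ∖ T), so (T ∪ B) ∪ (T ∖ B) ⊆ (T ∪ B) ∪ (B ∖ T).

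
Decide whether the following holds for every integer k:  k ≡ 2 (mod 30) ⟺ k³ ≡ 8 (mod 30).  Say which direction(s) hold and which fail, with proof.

Converse. Suppose k³ ≡ 8 (mod 30). The only residue r in {0, …, 29} with r³ ≡ 8 (mod 30) is r = 2, so k ≡ 2 (mod 30).

Forward direction. Suppose k ≡ 2 (mod 30). Write k = 30j + 2. Then (30j + 2)³ = 27000j³ + 5400j² + 360j + 8 = 30(900j³ + 180j² + 12j) + 8, so k³ ≡ 8 (mod 30).

The biconditional holds.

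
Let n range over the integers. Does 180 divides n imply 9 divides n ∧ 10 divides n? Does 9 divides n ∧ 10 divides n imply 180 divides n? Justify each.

[⇐] This fails: take n = 90. Both 9 ∣ 90 and 10 ∣ 90, yet 90 is not a multiple of 180 (since 90 = 0·180 + 90), so 180 ∤ 90.

[⇒] If 180 ∣ n, write n = 180q. Since 180 = 20·9, n = 9·(20q), so 9 ∣ n; and since 180 = 18·10, n = 10·(18q), so 10 ∣ n.

The forward direction holds; the converse fails.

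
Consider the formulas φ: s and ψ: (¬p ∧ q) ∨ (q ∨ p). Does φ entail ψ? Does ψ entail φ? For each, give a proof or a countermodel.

Neither implication holds.

Forward direction. This fails. Under p = F, s = T, q = F, the left side is true but the right side is false.

Converse. This fails. Under p = T, s = F, q = F, the left side is false but the right side is true.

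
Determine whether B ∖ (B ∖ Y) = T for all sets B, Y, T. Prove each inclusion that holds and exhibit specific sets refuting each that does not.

(⟹) This inclusion fails. Take B = {1}, Y = {1}, T = ∅; then 1 ∈ B ∖ (B ∖ Y) but 1 ∉ T.

(⟸) This inclusion fails. Take B = ∅, Y = ∅, T = {1}; then 1 ∈ T but 1 ∉ B ∖ (B ∖ Y).

Both inclusions fail.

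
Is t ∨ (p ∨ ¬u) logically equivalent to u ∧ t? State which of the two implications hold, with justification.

The forward direction fails; the converse holds.

[⇒] This fails. Under t = F, p = F, u = F, the left side is true but the right side is false.

[⇐] Assume the antecedent. If t is true, t ∨ (p ∨ ¬u) reduces to true regardless of the other variables. If t is false, the antecedent cannot hold. Either way t ∨ (p ∨ ¬u) holds.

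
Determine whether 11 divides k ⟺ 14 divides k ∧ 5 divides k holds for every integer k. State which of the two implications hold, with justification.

(⇒) fails and (⇐) fails.

(⇒) This fails: take k = 11. Certainly 11 ∣ 11, but 14 ∤ 11.

(⇐) This fails: take k = 70. Both 14 ∣ 70 and 5 ∣ 70, yet 70 is not a multiple of 11 (since 70 = 6·11 + 4), so 11 ∤ 70.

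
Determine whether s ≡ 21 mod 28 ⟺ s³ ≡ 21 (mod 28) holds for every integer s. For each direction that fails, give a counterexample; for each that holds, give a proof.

(→) Suppose s ≡ 21 mod 28. Write s = 28j + 21. Then (28j + 21)³ = 21952j³ + 49392j² + 37044j + 9261 = 28(784j³ + 1764j² + 1323j + 330) + 21, so s³ ≡ 21 (mod 28).

(←) Conversely, suppose s³ ≡ 21 (mod 28). The only residue r in {0, …, 27} with r³ ≡ 21 (mod 28) is r = 21, so s ≡ 21 (mod 28).

Both directions hold.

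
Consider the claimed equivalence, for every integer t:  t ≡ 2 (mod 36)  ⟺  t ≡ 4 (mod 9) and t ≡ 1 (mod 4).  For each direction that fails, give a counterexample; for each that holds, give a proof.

(⇒) fails and (⇐) fails.

(⟹) This fails: t = 2 gives 2 ≡ 2 (mod 36) but 2 ≡ 2 (mod 9), so the conjunction on the right does not hold.

(⟸) This fails: t = 13 satisfies both congruences on the right (13 ≡ 4 mod 9 and 13 ≡ 1 mod 4) yet 13 ≡ 13 (mod 36), not 2.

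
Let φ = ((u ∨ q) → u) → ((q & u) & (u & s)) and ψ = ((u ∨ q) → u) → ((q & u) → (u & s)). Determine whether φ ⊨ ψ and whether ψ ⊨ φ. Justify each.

(⇒) holds; (⇐) fails.

(⟹) Assume the antecedent. If s is true, the consequent reduces to true regardless of the other variables. If s is false, the antecedent forces (q = T, s = F, u = F), and the consequent holds there. Either way the consequent holds.

(⟸) This fails. Under q = F, s = F, u = F, the left side is false but the right side is true.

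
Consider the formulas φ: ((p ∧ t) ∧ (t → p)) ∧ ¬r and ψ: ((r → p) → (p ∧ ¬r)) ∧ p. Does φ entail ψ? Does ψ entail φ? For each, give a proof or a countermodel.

The forward direction holds; the converse fails.

(→) Assume the antecedent. If t is true, the antecedent forces (t = T, r = F, p = T), and ((r → p) → (p ∧ ¬r)) ∧ p holds there. If t is false, the antecedent cannot hold. Either way ((r → p) → (p ∧ ¬r)) ∧ p holds.

(←) This fails. Under t = F, r = F, p = T, the left side is false but the right side is true.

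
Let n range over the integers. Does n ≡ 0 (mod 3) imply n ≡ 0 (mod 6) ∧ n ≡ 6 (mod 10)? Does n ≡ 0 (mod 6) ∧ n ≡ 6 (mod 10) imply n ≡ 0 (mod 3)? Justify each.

Not equivalent: only (⇐) holds.

(⟸) If n ≡ 0 (mod 6) and n ≡ 6 (mod 10), then by the Chinese remainder theorem n ≡ 6 (mod 30). Since 6 ≡ 0 (mod 3) and 3 ∣ 30, we get n ≡ 0 (mod 3).

(⟹) This fails: n = 0 gives 0 ≡ 0 (mod 3) but 0 ≡ 0 (mod 10), so the conjunction on the right does not hold.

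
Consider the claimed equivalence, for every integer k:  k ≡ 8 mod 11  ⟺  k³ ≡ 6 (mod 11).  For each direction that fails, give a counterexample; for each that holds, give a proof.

(⇒) Suppose k ≡ 8 mod 11. Write k = 11j + 8. Then (11j + 8)³ = 1331j³ + 2904j² + 2112j + 512 = 11(121j³ + 264j² + 192j + 46) + 6, so k³ ≡ 6 (mod 11).

(⇐) Conversely, suppose k³ ≡ 6 (mod 11). The only residue r in {0, …, 10} with r³ ≡ 6 (mod 11) is r = 8, so k ≡ 8 (mod 11).

Equivalent; both directions hold.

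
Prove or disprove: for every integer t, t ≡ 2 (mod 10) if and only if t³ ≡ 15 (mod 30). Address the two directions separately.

Neither implication holds.

(⇒) This fails: take t = 2. Then 2 ≡ 2 (mod 10), but 2³ = 8 ≡ 8 (mod 30), not 15.

(⇐) This fails: take t = 15. Then 15³ = 3375 ≡ 15 (mod 30), yet 15 ≡ 5 (mod 10), not 2.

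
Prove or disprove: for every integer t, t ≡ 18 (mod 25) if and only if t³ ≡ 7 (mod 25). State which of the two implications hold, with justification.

(⟹) Suppose t ≡ 18 (mod 25). Write t = 25j + 18. Then (25j + 18)³ = 15625j³ + 33750j² + 24300j + 5832 = 25(625j³ + 1350j² + 972j + 233) + 7, so t³ ≡ 7 (mod 25).

(⟸) Conversely, suppose t³ ≡ 7 (mod 25). The only residue r in {0, …, 24} with r³ ≡ 7 (mod 25) is r = 18, so t ≡ 18 (mod 25).

Both directions hold; the statement is true.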